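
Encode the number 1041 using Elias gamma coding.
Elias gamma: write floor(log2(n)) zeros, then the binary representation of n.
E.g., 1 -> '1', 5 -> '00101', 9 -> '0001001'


num_bits = floor(log2(1041)) + 1 = 11
leading_zeros = num_bits - 1 = 10
binary(1041) = 10000010001

Elias gamma(1041) = '0000000000' + '10000010001' = 000000000010000010001 (21 bits)


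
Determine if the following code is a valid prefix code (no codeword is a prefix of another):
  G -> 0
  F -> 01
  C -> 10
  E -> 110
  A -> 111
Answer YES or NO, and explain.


Checking each pair (does one codeword prefix another?):
  G='0' vs F='01': prefix -- VIOLATION

NO -- this is NOT a valid prefix code. G (0) is a prefix of F (01).


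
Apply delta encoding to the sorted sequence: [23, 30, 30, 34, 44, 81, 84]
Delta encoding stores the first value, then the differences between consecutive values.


First value: 23
Deltas:
  30 - 23 = 7
  30 - 30 = 0
  34 - 30 = 4
  44 - 34 = 10
  81 - 44 = 37
  84 - 81 = 3


Delta encoded: [23, 7, 0, 4, 10, 37, 3]


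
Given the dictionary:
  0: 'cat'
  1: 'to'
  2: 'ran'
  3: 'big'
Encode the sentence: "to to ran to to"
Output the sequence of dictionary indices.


Look up each word in the dictionary:
  'to' -> 1
  'to' -> 1
  'ran' -> 2
  'to' -> 1
  'to' -> 1

Encoded: [1, 1, 2, 1, 1]


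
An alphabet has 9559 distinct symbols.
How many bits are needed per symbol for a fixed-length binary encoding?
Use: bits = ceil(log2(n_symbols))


log2(9559) = 13.2226
Bracket: 2^13 = 8192 < 9559 <= 2^14 = 16384
So ceil(log2(9559)) = 14

bits = ceil(log2(9559)) = ceil(13.2226) = 14 bits


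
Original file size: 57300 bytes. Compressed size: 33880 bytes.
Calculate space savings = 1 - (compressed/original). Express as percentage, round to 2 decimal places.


ratio = compressed/original = 33880/57300 = 0.591274
savings = 1 - ratio = 1 - 0.591274 = 0.408726
as a percentage: 0.408726 * 100 = 40.87%

Space savings = 1 - 33880/57300 = 40.87%


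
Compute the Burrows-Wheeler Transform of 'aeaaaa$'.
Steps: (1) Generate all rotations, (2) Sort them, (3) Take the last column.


Rotations (sorted):
  0: $aeaaaa -> last char: a
  1: a$aeaaa -> last char: a
  2: aa$aeaa -> last char: a
  3: aaa$aea -> last char: a
  4: aaaa$ae -> last char: e
  5: aeaaaa$ -> last char: $
  6: eaaaa$a -> last char: a


BWT = aaaae$a


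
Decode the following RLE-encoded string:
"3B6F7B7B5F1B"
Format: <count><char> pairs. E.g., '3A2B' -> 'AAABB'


Expanding each <count><char> pair:
  3B -> 'BBB'
  6F -> 'FFFFFF'
  7B -> 'BBBBBBB'
  7B -> 'BBBBBBB'
  5F -> 'FFFFF'
  1B -> 'B'

Decoded = BBBFFFFFFBBBBBBBBBBBBBBFFFFFB


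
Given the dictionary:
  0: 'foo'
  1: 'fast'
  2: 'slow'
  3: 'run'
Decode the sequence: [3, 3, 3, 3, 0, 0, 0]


Look up each index in the dictionary:
  3 -> 'run'
  3 -> 'run'
  3 -> 'run'
  3 -> 'run'
  0 -> 'foo'
  0 -> 'foo'
  0 -> 'foo'

Decoded: "run run run run foo foo foo"


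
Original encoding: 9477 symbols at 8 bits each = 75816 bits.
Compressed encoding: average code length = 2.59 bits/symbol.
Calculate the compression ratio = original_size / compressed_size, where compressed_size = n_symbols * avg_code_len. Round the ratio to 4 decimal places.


original_size = n_symbols * orig_bits = 9477 * 8 = 75816 bits
compressed_size = n_symbols * avg_code_len = 9477 * 2.59 = 24545.43 bits
ratio = original_size / compressed_size = 75816 / 24545.43 = 3.0888

Compression ratio = 3.0888


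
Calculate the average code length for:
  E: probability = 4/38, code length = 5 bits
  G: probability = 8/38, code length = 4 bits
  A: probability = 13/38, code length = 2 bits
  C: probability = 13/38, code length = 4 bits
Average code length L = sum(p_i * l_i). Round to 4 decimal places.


Weighted contributions p_i * l_i:
  E: (4/38) * 5 = 20/38
  G: (8/38) * 4 = 32/38
  A: (13/38) * 2 = 26/38
  C: (13/38) * 4 = 52/38
Sum = (20 + 32 + 26 + 52)/38 = 130/38

L = 130/38 = 3.4211 bits/symbol


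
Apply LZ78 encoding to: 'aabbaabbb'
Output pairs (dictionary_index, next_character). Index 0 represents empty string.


LZ78 encoding steps:
Dictionary: {0: ''}
Step 1: w='' (idx 0), next='a' -> output (0, 'a'), add 'a' as idx 1
Step 2: w='a' (idx 1), next='b' -> output (1, 'b'), add 'ab' as idx 2
Step 3: w='' (idx 0), next='b' -> output (0, 'b'), add 'b' as idx 3
Step 4: w='a' (idx 1), next='a' -> output (1, 'a'), add 'aa' as idx 4
Step 5: w='b' (idx 3), next='b' -> output (3, 'b'), add 'bb' as idx 5
Step 6: w='b' (idx 3), end of input -> output (3, '')


Encoded: [(0, 'a'), (1, 'b'), (0, 'b'), (1, 'a'), (3, 'b'), (3, '')]


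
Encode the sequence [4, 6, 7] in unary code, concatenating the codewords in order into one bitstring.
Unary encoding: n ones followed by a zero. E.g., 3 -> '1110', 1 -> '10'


Encode each number as n ones followed by a terminating 0:
  4 -> 11110 (5 bits)
  6 -> 1111110 (7 bits)
  7 -> 11111110 (8 bits)
Total length = 5 + 7 + 8 = 20 bits.

Unary([4, 6, 7]) = 11110111111011111110 (20 bits)


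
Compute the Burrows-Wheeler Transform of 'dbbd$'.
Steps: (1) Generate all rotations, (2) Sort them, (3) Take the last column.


Rotations (sorted):
  0: $dbbd -> last char: d
  1: bbd$d -> last char: d
  2: bd$db -> last char: b
  3: d$dbb -> last char: b
  4: dbbd$ -> last char: $


BWT = ddbb$


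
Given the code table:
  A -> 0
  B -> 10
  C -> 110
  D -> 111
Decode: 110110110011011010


Decoding:
110 -> C
110 -> C
110 -> C
0 -> A
110 -> C
110 -> C
10 -> B


Result: CCCACCB


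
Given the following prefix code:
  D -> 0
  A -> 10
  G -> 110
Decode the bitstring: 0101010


Decoding step by step:
Bits 0 -> D
Bits 10 -> A
Bits 10 -> A
Bits 10 -> A


Decoded message: DAAA


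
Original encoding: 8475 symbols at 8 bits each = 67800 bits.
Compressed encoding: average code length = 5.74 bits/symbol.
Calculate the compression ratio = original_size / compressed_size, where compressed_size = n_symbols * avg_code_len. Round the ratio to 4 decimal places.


original_size = n_symbols * orig_bits = 8475 * 8 = 67800 bits
compressed_size = n_symbols * avg_code_len = 8475 * 5.74 = 48646.5 bits
ratio = original_size / compressed_size = 67800 / 48646.5 = 1.3937

Compression ratio = 1.3937


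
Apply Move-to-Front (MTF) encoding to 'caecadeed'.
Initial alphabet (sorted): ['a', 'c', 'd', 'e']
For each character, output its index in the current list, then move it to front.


MTF encoding:
'c': index 1 in ['a', 'c', 'd', 'e'] -> ['c', 'a', 'd', 'e']
'a': index 1 in ['c', 'a', 'd', 'e'] -> ['a', 'c', 'd', 'e']
'e': index 3 in ['a', 'c', 'd', 'e'] -> ['e', 'a', 'c', 'd']
'c': index 2 in ['e', 'a', 'c', 'd'] -> ['c', 'e', 'a', 'd']
'a': index 2 in ['c', 'e', 'a', 'd'] -> ['a', 'c', 'e', 'd']
'd': index 3 in ['a', 'c', 'e', 'd'] -> ['d', 'a', 'c', 'e']
'e': index 3 in ['d', 'a', 'c', 'e'] -> ['e', 'd', 'a', 'c']
'e': index 0 in ['e', 'd', 'a', 'c'] -> ['e', 'd', 'a', 'c']
'd': index 1 in ['e', 'd', 'a', 'c'] -> ['d', 'e', 'a', 'c']


Output: [1, 1, 3, 2, 2, 3, 3, 0, 1]


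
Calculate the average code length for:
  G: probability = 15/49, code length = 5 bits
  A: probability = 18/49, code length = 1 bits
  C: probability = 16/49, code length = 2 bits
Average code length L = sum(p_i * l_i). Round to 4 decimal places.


Weighted contributions p_i * l_i:
  G: (15/49) * 5 = 75/49
  A: (18/49) * 1 = 18/49
  C: (16/49) * 2 = 32/49
Sum = (75 + 18 + 32)/49 = 125/49

L = 125/49 = 2.5510 bits/symbol


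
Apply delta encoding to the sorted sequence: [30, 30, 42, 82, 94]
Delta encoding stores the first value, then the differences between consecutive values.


First value: 30
Deltas:
  30 - 30 = 0
  42 - 30 = 12
  82 - 42 = 40
  94 - 82 = 12


Delta encoded: [30, 0, 12, 40, 12]


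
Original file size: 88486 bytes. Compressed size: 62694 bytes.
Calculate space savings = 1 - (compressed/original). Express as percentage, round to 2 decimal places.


ratio = compressed/original = 62694/88486 = 0.708519
savings = 1 - ratio = 1 - 0.708519 = 0.291481
as a percentage: 0.291481 * 100 = 29.15%

Space savings = 1 - 62694/88486 = 29.15%


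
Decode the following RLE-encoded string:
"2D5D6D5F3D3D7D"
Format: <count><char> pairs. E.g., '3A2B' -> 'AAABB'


Expanding each <count><char> pair:
  2D -> 'DD'
  5D -> 'DDDDD'
  6D -> 'DDDDDD'
  5F -> 'FFFFF'
  3D -> 'DDD'
  3D -> 'DDD'
  7D -> 'DDDDDDD'

Decoded = DDDDDDDDDDDDDFFFFFDDDDDDDDDDDDD


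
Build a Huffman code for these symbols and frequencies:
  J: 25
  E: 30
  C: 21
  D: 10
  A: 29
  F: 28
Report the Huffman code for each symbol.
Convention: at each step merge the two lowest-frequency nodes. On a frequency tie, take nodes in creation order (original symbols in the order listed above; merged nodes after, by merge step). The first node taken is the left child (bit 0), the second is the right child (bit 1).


Huffman tree construction:
Step 1: Merge D(10) + C(21) = 31
Step 2: Merge J(25) + F(28) = 53
Step 3: Merge A(29) + E(30) = 59
Step 4: Merge (D+C)(31) + (J+F)(53) = 84
Step 5: Merge (A+E)(59) + ((D+C)+(J+F))(84) = 143
Read each symbol's code off the tree from the root (left child = 0, right child = 1).

Codes:
  J: 110 (length 3)
  E: 01 (length 2)
  C: 101 (length 3)
  D: 100 (length 3)
  A: 00 (length 2)
  F: 111 (length 3)
Average code length: 370/143 = 2.5874 bits/symbol


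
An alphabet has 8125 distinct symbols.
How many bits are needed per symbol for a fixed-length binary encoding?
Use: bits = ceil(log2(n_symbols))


log2(8125) = 12.9882
Bracket: 2^12 = 4096 < 8125 <= 2^13 = 8192
So ceil(log2(8125)) = 13

bits = ceil(log2(8125)) = ceil(12.9882) = 13 bits


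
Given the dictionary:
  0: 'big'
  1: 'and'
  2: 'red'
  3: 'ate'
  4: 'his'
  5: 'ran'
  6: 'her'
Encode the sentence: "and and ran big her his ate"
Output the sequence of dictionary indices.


Look up each word in the dictionary:
  'and' -> 1
  'and' -> 1
  'ran' -> 5
  'big' -> 0
  'her' -> 6
  'his' -> 4
  'ate' -> 3

Encoded: [1, 1, 5, 0, 6, 4, 3]


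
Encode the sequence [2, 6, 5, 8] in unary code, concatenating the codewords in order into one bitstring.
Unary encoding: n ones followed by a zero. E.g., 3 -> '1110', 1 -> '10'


Encode each number as n ones followed by a terminating 0:
  2 -> 110 (3 bits)
  6 -> 1111110 (7 bits)
  5 -> 111110 (6 bits)
  8 -> 111111110 (9 bits)
Total length = 3 + 7 + 6 + 9 = 25 bits.

Unary([2, 6, 5, 8]) = 1101111110111110111111110 (25 bits)


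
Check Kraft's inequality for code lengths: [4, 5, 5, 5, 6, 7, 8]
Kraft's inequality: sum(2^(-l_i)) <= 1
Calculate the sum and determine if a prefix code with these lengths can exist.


Sum = 2^(-4) + 2^(-5) + 2^(-5) + 2^(-5) + 2^(-6) + 2^(-7) + 2^(-8)
    = 0.0625 + 0.03125 + 0.03125 + 0.03125 + 0.015625 + 0.0078125 + 0.00390625
    = 47/256 = 0.18359375
Since 0.18359375 <= 1, Kraft's inequality IS satisfied.
A prefix code with these lengths CAN exist.

Kraft sum = 0.18359375. Satisfied.


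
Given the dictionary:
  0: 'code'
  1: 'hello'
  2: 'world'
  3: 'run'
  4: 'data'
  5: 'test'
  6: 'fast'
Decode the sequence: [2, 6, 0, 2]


Look up each index in the dictionary:
  2 -> 'world'
  6 -> 'fast'
  0 -> 'code'
  2 -> 'world'

Decoded: "world fast code world"


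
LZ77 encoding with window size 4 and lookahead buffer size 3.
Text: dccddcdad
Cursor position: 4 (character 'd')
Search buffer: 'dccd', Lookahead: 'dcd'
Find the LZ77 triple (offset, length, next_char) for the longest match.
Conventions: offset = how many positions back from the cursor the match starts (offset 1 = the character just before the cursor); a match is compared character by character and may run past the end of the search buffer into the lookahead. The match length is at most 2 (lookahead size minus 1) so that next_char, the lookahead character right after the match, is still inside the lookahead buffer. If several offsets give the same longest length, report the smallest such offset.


Try each offset into the search buffer:
  offset=1 (pos 3, char 'd'): match length 1
  offset=2 (pos 2, char 'c'): match length 0
  offset=3 (pos 1, char 'c'): match length 0
  offset=4 (pos 0, char 'd'): match length 2
Longest match has length 2 at offset 4.
next_char = character at position 4 + 2 = 6 -> 'd'

Best match: offset=4, length=2 (matching 'dc' starting at position 0)
LZ77 triple: (4, 2, 'd')


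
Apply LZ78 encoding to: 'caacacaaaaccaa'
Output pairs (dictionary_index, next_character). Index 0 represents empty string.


LZ78 encoding steps:
Dictionary: {0: ''}
Step 1: w='' (idx 0), next='c' -> output (0, 'c'), add 'c' as idx 1
Step 2: w='' (idx 0), next='a' -> output (0, 'a'), add 'a' as idx 2
Step 3: w='a' (idx 2), next='c' -> output (2, 'c'), add 'ac' as idx 3
Step 4: w='ac' (idx 3), next='a' -> output (3, 'a'), add 'aca' as idx 4
Step 5: w='a' (idx 2), next='a' -> output (2, 'a'), add 'aa' as idx 5
Step 6: w='ac' (idx 3), next='c' -> output (3, 'c'), add 'acc' as idx 6
Step 7: w='aa' (idx 5), end of input -> output (5, '')


Encoded: [(0, 'c'), (0, 'a'), (2, 'c'), (3, 'a'), (2, 'a'), (3, 'c'), (5, '')]


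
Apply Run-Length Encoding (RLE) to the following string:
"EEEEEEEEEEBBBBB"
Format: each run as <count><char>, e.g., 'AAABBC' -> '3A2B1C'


Scanning runs left to right:
  i=0: run of 'E' x 10 -> '10E'
  i=10: run of 'B' x 5 -> '5B'

RLE = 10E5B


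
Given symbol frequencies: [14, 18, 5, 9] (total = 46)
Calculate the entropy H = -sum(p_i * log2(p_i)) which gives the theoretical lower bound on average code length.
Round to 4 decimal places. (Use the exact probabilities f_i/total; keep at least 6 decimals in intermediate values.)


Per-symbol terms -p_i * log2(p_i) with p_i = f_i/46:
  p = 14/46 = 0.304348: log2(p) = -1.716207, -p*log2(p) = 0.522324
  p = 18/46 = 0.391304: log2(p) = -1.353637, -p*log2(p) = 0.529684
  p = 5/46 = 0.108696: log2(p) = -3.201634, -p*log2(p) = 0.348004
  p = 9/46 = 0.195652: log2(p) = -2.353637, -p*log2(p) = 0.460494
H = 0.522324 + 0.529684 + 0.348004 + 0.460494 = 1.860506

H = 1.8605 bits/symbol


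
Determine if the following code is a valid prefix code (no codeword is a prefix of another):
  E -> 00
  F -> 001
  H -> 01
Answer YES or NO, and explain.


Checking each pair (does one codeword prefix another?):
  E='00' vs F='001': prefix -- VIOLATION

NO -- this is NOT a valid prefix code. E (00) is a prefix of F (001).


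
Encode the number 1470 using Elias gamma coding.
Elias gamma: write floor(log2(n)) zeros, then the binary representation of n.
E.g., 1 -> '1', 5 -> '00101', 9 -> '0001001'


num_bits = floor(log2(1470)) + 1 = 11
leading_zeros = num_bits - 1 = 10
binary(1470) = 10110111110

Elias gamma(1470) = '0000000000' + '10110111110' = 000000000010110111110 (21 bits)


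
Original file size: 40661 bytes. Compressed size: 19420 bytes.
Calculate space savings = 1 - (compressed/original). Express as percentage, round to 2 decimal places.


ratio = compressed/original = 19420/40661 = 0.477608
savings = 1 - ratio = 1 - 0.477608 = 0.522392
as a percentage: 0.522392 * 100 = 52.24%

Space savings = 1 - 19420/40661 = 52.24%


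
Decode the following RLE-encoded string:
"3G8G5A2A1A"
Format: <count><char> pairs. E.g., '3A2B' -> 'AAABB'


Expanding each <count><char> pair:
  3G -> 'GGG'
  8G -> 'GGGGGGGG'
  5A -> 'AAAAA'
  2A -> 'AA'
  1A -> 'A'

Decoded = GGGGGGGGGGGAAAAAAAA


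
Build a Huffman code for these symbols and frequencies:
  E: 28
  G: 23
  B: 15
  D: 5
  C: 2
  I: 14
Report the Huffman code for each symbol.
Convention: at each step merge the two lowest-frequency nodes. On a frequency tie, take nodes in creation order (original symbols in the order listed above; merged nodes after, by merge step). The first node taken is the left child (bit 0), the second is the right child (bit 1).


Huffman tree construction:
Step 1: Merge C(2) + D(5) = 7
Step 2: Merge (C+D)(7) + I(14) = 21
Step 3: Merge B(15) + ((C+D)+I)(21) = 36
Step 4: Merge G(23) + E(28) = 51
Step 5: Merge (B+((C+D)+I))(36) + (G+E)(51) = 87
Read each symbol's code off the tree from the root (left child = 0, right child = 1).

Codes:
  E: 11 (length 2)
  G: 10 (length 2)
  B: 00 (length 2)
  D: 0101 (length 4)
  C: 0100 (length 4)
  I: 011 (length 3)
Average code length: 202/87 = 2.3218 bits/symbol


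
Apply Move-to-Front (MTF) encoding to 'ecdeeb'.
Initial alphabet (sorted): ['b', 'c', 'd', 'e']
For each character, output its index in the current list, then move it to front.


MTF encoding:
'e': index 3 in ['b', 'c', 'd', 'e'] -> ['e', 'b', 'c', 'd']
'c': index 2 in ['e', 'b', 'c', 'd'] -> ['c', 'e', 'b', 'd']
'd': index 3 in ['c', 'e', 'b', 'd'] -> ['d', 'c', 'e', 'b']
'e': index 2 in ['d', 'c', 'e', 'b'] -> ['e', 'd', 'c', 'b']
'e': index 0 in ['e', 'd', 'c', 'b'] -> ['e', 'd', 'c', 'b']
'b': index 3 in ['e', 'd', 'c', 'b'] -> ['b', 'e', 'd', 'c']


Output: [3, 2, 3, 2, 0, 3]


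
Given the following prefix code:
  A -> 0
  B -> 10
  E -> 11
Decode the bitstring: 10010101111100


Decoding step by step:
Bits 10 -> B
Bits 0 -> A
Bits 10 -> B
Bits 10 -> B
Bits 11 -> E
Bits 11 -> E
Bits 10 -> B
Bits 0 -> A


Decoded message: BABBEEBA


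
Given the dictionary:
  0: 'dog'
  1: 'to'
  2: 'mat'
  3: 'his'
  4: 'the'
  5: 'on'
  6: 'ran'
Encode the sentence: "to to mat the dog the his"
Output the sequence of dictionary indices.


Look up each word in the dictionary:
  'to' -> 1
  'to' -> 1
  'mat' -> 2
  'the' -> 4
  'dog' -> 0
  'the' -> 4
  'his' -> 3

Encoded: [1, 1, 2, 4, 0, 4, 3]


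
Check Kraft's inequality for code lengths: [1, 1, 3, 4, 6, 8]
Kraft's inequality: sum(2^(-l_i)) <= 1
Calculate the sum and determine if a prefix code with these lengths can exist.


Sum = 2^(-1) + 2^(-1) + 2^(-3) + 2^(-4) + 2^(-6) + 2^(-8)
    = 0.5 + 0.5 + 0.125 + 0.0625 + 0.015625 + 0.00390625
    = 309/256 = 1.20703125
Since 1.20703125 > 1, Kraft's inequality is NOT satisfied.
A prefix code with these lengths CANNOT exist.

Kraft sum = 1.20703125. Not satisfied.


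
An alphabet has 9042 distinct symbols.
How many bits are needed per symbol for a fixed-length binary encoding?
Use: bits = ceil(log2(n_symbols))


log2(9042) = 13.1424
Bracket: 2^13 = 8192 < 9042 <= 2^14 = 16384
So ceil(log2(9042)) = 14

bits = ceil(log2(9042)) = ceil(13.1424) = 14 bits


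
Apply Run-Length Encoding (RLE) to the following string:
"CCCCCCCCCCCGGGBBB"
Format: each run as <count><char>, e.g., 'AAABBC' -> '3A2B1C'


Scanning runs left to right:
  i=0: run of 'C' x 11 -> '11C'
  i=11: run of 'G' x 3 -> '3G'
  i=14: run of 'B' x 3 -> '3B'

RLE = 11C3G3B


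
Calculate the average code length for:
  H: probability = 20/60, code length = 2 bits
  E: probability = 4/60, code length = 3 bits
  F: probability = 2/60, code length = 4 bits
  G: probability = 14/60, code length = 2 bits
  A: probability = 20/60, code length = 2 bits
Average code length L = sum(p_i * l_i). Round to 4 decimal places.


Weighted contributions p_i * l_i:
  H: (20/60) * 2 = 40/60
  E: (4/60) * 3 = 12/60
  F: (2/60) * 4 = 8/60
  G: (14/60) * 2 = 28/60
  A: (20/60) * 2 = 40/60
Sum = (40 + 12 + 8 + 28 + 40)/60 = 128/60

L = 128/60 = 2.1333 bits/symbol


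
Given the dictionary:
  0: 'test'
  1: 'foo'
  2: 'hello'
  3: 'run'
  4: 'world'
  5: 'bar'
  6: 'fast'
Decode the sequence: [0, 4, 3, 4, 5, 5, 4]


Look up each index in the dictionary:
  0 -> 'test'
  4 -> 'world'
  3 -> 'run'
  4 -> 'world'
  5 -> 'bar'
  5 -> 'bar'
  4 -> 'world'

Decoded: "test world run world bar bar world"


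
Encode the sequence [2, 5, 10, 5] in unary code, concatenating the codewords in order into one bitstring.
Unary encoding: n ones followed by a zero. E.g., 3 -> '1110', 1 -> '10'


Encode each number as n ones followed by a terminating 0:
  2 -> 110 (3 bits)
  5 -> 111110 (6 bits)
  10 -> 11111111110 (11 bits)
  5 -> 111110 (6 bits)
Total length = 3 + 6 + 11 + 6 = 26 bits.

Unary([2, 5, 10, 5]) = 11011111011111111110111110 (26 bits)


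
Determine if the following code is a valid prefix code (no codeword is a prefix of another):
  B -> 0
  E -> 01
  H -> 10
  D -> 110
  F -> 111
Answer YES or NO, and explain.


Checking each pair (does one codeword prefix another?):
  B='0' vs E='01': prefix -- VIOLATION

NO -- this is NOT a valid prefix code. B (0) is a prefix of E (01).


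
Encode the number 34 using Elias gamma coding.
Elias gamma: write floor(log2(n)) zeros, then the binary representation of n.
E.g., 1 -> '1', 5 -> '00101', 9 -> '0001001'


num_bits = floor(log2(34)) + 1 = 6
leading_zeros = num_bits - 1 = 5
binary(34) = 100010

Elias gamma(34) = '00000' + '100010' = 00000100010 (11 bits)


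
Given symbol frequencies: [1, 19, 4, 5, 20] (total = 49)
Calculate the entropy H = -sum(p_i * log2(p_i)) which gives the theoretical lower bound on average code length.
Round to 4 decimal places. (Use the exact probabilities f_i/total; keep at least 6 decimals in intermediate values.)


Per-symbol terms -p_i * log2(p_i) with p_i = f_i/49:
  p = 1/49 = 0.020408: log2(p) = -5.614710, -p*log2(p) = 0.114586
  p = 19/49 = 0.387755: log2(p) = -1.366782, -p*log2(p) = 0.529977
  p = 4/49 = 0.081633: log2(p) = -3.614710, -p*log2(p) = 0.295078
  p = 5/49 = 0.102041: log2(p) = -3.292782, -p*log2(p) = 0.335998
  p = 20/49 = 0.408163: log2(p) = -1.292782, -p*log2(p) = 0.527666
H = 0.114586 + 0.529977 + 0.295078 + 0.335998 + 0.527666 = 1.803305

H = 1.8033 bits/symbol


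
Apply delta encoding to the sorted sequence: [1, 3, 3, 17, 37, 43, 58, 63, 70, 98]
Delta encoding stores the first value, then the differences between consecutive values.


First value: 1
Deltas:
  3 - 1 = 2
  3 - 3 = 0
  17 - 3 = 14
  37 - 17 = 20
  43 - 37 = 6
  58 - 43 = 15
  63 - 58 = 5
  70 - 63 = 7
  98 - 70 = 28


Delta encoded: [1, 2, 0, 14, 20, 6, 15, 5, 7, 28]


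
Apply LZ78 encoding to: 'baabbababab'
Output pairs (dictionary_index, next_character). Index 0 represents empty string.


LZ78 encoding steps:
Dictionary: {0: ''}
Step 1: w='' (idx 0), next='b' -> output (0, 'b'), add 'b' as idx 1
Step 2: w='' (idx 0), next='a' -> output (0, 'a'), add 'a' as idx 2
Step 3: w='a' (idx 2), next='b' -> output (2, 'b'), add 'ab' as idx 3
Step 4: w='b' (idx 1), next='a' -> output (1, 'a'), add 'ba' as idx 4
Step 5: w='ba' (idx 4), next='b' -> output (4, 'b'), add 'bab' as idx 5
Step 6: w='ab' (idx 3), end of input -> output (3, '')


Encoded: [(0, 'b'), (0, 'a'), (2, 'b'), (1, 'a'), (4, 'b'), (3, '')]


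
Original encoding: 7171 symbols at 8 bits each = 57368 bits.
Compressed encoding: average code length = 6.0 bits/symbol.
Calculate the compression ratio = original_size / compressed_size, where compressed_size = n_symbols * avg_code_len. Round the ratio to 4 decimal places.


original_size = n_symbols * orig_bits = 7171 * 8 = 57368 bits
compressed_size = n_symbols * avg_code_len = 7171 * 6.0 = 43026.0 bits
ratio = original_size / compressed_size = 57368 / 43026.0 = 1.3333

Compression ratio = 1.3333


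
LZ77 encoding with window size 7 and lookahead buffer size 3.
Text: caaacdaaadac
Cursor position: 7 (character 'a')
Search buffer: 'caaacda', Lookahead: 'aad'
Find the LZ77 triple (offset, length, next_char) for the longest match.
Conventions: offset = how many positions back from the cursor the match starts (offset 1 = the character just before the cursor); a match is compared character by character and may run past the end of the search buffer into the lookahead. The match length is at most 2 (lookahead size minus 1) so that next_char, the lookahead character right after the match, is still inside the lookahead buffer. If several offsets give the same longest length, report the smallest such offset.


Try each offset into the search buffer:
  offset=1 (pos 6, char 'a'): match length 2
  offset=2 (pos 5, char 'd'): match length 0
  offset=3 (pos 4, char 'c'): match length 0
  offset=4 (pos 3, char 'a'): match length 1
  offset=5 (pos 2, char 'a'): match length 2
  offset=6 (pos 1, char 'a'): match length 2
  offset=7 (pos 0, char 'c'): match length 0
Longest match has length 2, found at offsets 1, 5, 6; take the smallest, offset 1.
next_char = character at position 7 + 2 = 9 -> 'd'

Best match: offset=1, length=2 (matching 'aa' starting at position 6)
LZ77 triple: (1, 2, 'd')


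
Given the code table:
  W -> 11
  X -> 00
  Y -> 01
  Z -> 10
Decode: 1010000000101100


Decoding:
10 -> Z
10 -> Z
00 -> X
00 -> X
00 -> X
10 -> Z
11 -> W
00 -> X


Result: ZZXXXZWX


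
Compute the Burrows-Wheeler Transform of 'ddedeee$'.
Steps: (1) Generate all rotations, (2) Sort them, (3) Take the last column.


Rotations (sorted):
  0: $ddedeee -> last char: e
  1: ddedeee$ -> last char: $
  2: dedeee$d -> last char: d
  3: deee$dde -> last char: e
  4: e$ddedee -> last char: e
  5: edeee$dd -> last char: d
  6: ee$ddede -> last char: e
  7: eee$dded -> last char: d


BWT = e$deeded


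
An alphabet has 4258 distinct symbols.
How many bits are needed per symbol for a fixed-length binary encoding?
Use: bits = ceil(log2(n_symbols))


log2(4258) = 12.056
Bracket: 2^12 = 4096 < 4258 <= 2^13 = 8192
So ceil(log2(4258)) = 13

bits = ceil(log2(4258)) = ceil(12.056) = 13 bits


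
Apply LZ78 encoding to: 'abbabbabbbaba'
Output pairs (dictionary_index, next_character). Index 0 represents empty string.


LZ78 encoding steps:
Dictionary: {0: ''}
Step 1: w='' (idx 0), next='a' -> output (0, 'a'), add 'a' as idx 1
Step 2: w='' (idx 0), next='b' -> output (0, 'b'), add 'b' as idx 2
Step 3: w='b' (idx 2), next='a' -> output (2, 'a'), add 'ba' as idx 3
Step 4: w='b' (idx 2), next='b' -> output (2, 'b'), add 'bb' as idx 4
Step 5: w='a' (idx 1), next='b' -> output (1, 'b'), add 'ab' as idx 5
Step 6: w='bb' (idx 4), next='a' -> output (4, 'a'), add 'bba' as idx 6
Step 7: w='ba' (idx 3), end of input -> output (3, '')


Encoded: [(0, 'a'), (0, 'b'), (2, 'a'), (2, 'b'), (1, 'b'), (4, 'a'), (3, '')]


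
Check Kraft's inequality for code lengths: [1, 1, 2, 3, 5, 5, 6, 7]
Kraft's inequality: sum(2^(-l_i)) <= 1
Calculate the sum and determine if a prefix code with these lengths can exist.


Sum = 2^(-1) + 2^(-1) + 2^(-2) + 2^(-3) + 2^(-5) + 2^(-5) + 2^(-6) + 2^(-7)
    = 0.5 + 0.5 + 0.25 + 0.125 + 0.03125 + 0.03125 + 0.015625 + 0.0078125
    = 187/128 = 1.4609375
Since 1.4609375 > 1, Kraft's inequality is NOT satisfied.
A prefix code with these lengths CANNOT exist.

Kraft sum = 1.4609375. Not satisfied.


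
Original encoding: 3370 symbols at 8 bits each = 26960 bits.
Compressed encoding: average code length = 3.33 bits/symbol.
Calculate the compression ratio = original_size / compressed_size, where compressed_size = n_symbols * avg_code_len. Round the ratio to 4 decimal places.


original_size = n_symbols * orig_bits = 3370 * 8 = 26960 bits
compressed_size = n_symbols * avg_code_len = 3370 * 3.33 = 11222.1 bits
ratio = original_size / compressed_size = 26960 / 11222.1 = 2.4024

Compression ratio = 2.4024


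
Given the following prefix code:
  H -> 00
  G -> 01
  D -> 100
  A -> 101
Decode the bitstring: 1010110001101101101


Decoding step by step:
Bits 101 -> A
Bits 01 -> G
Bits 100 -> D
Bits 01 -> G
Bits 101 -> A
Bits 101 -> A
Bits 101 -> A


Decoded message: AGDGAAA


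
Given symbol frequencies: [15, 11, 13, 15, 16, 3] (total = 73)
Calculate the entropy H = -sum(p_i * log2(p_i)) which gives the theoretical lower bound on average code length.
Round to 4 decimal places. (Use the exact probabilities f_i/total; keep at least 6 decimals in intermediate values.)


Per-symbol terms -p_i * log2(p_i) with p_i = f_i/73:
  p = 15/73 = 0.205479: log2(p) = -2.282934, -p*log2(p) = 0.469096
  p = 11/73 = 0.150685: log2(p) = -2.730393, -p*log2(p) = 0.411429
  p = 13/73 = 0.178082: log2(p) = -2.489385, -p*log2(p) = 0.443315
  p = 15/73 = 0.205479: log2(p) = -2.282934, -p*log2(p) = 0.469096
  p = 16/73 = 0.219178: log2(p) = -2.189825, -p*log2(p) = 0.479962
  p = 3/73 = 0.041096: log2(p) = -4.604862, -p*log2(p) = 0.189241
H = 0.469096 + 0.411429 + 0.443315 + 0.469096 + 0.479962 + 0.189241 = 2.462139

H = 2.4621 bits/symbol


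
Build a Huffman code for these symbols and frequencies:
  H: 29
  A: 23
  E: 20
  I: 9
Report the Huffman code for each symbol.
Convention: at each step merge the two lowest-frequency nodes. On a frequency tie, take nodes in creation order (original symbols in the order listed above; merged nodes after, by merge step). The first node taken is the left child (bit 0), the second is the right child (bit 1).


Huffman tree construction:
Step 1: Merge I(9) + E(20) = 29
Step 2: Merge A(23) + H(29) = 52
Step 3: Merge (I+E)(29) + (A+H)(52) = 81
Read each symbol's code off the tree from the root (left child = 0, right child = 1).

Codes:
  H: 11 (length 2)
  A: 10 (length 2)
  E: 01 (length 2)
  I: 00 (length 2)
Average code length: 162/81 = 2.0000 bits/symbol


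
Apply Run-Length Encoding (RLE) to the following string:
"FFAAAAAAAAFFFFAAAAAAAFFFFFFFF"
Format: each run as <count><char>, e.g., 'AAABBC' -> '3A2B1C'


Scanning runs left to right:
  i=0: run of 'F' x 2 -> '2F'
  i=2: run of 'A' x 8 -> '8A'
  i=10: run of 'F' x 4 -> '4F'
  i=14: run of 'A' x 7 -> '7A'
  i=21: run of 'F' x 8 -> '8F'

RLE = 2F8A4F7A8F


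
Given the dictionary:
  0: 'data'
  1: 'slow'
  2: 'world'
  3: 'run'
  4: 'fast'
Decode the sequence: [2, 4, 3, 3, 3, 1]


Look up each index in the dictionary:
  2 -> 'world'
  4 -> 'fast'
  3 -> 'run'
  3 -> 'run'
  3 -> 'run'
  1 -> 'slow'

Decoded: "world fast run run run slow"


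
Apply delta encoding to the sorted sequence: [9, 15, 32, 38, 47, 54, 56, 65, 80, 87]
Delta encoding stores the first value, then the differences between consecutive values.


First value: 9
Deltas:
  15 - 9 = 6
  32 - 15 = 17
  38 - 32 = 6
  47 - 38 = 9
  54 - 47 = 7
  56 - 54 = 2
  65 - 56 = 9
  80 - 65 = 15
  87 - 80 = 7


Delta encoded: [9, 6, 17, 6, 9, 7, 2, 9, 15, 7]


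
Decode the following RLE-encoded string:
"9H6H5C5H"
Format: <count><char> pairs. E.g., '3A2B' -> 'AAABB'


Expanding each <count><char> pair:
  9H -> 'HHHHHHHHH'
  6H -> 'HHHHHH'
  5C -> 'CCCCC'
  5H -> 'HHHHH'

Decoded = HHHHHHHHHHHHHHHCCCCCHHHHH


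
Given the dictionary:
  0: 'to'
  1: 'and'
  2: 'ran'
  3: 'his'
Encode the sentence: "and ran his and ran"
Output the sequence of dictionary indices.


Look up each word in the dictionary:
  'and' -> 1
  'ran' -> 2
  'his' -> 3
  'and' -> 1
  'ran' -> 2

Encoded: [1, 2, 3, 1, 2]


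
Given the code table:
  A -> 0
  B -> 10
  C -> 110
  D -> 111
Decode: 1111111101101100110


Decoding:
111 -> D
111 -> D
110 -> C
110 -> C
110 -> C
0 -> A
110 -> C


Result: DDCCCAC


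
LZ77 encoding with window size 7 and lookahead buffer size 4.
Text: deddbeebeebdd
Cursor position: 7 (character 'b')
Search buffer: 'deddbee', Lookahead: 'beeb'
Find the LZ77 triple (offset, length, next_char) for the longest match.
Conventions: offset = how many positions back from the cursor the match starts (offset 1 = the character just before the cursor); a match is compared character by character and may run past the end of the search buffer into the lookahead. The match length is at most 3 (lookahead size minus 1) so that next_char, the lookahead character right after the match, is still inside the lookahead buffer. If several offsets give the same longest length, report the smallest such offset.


Try each offset into the search buffer:
  offset=1 (pos 6, char 'e'): match length 0
  offset=2 (pos 5, char 'e'): match length 0
  offset=3 (pos 4, char 'b'): match length 3
  offset=4 (pos 3, char 'd'): match length 0
  offset=5 (pos 2, char 'd'): match length 0
  offset=6 (pos 1, char 'e'): match length 0
  offset=7 (pos 0, char 'd'): match length 0
Longest match has length 3 at offset 3.
next_char = character at position 7 + 3 = 10 -> 'b'

Best match: offset=3, length=3 (matching 'bee' starting at position 4)
LZ77 triple: (3, 3, 'b')


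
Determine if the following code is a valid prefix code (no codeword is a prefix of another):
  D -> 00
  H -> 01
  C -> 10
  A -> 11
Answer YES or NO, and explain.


Checking each pair (does one codeword prefix another?):
  D='00' vs H='01': no prefix
  D='00' vs C='10': no prefix
  D='00' vs A='11': no prefix
  H='01' vs D='00': no prefix
  H='01' vs C='10': no prefix
  H='01' vs A='11': no prefix
  C='10' vs D='00': no prefix
  C='10' vs H='01': no prefix
  C='10' vs A='11': no prefix
  A='11' vs D='00': no prefix
  A='11' vs H='01': no prefix
  A='11' vs C='10': no prefix
No violation found over all pairs.

YES -- this is a valid prefix code. No codeword is a prefix of any other codeword.


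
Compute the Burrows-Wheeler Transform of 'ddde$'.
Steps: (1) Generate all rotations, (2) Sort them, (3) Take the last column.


Rotations (sorted):
  0: $ddde -> last char: e
  1: ddde$ -> last char: $
  2: dde$d -> last char: d
  3: de$dd -> last char: d
  4: e$ddd -> last char: d


BWT = e$ddd


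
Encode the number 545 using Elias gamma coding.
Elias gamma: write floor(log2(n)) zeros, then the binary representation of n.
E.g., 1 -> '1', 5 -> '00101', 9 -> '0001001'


num_bits = floor(log2(545)) + 1 = 10
leading_zeros = num_bits - 1 = 9
binary(545) = 1000100001

Elias gamma(545) = '000000000' + '1000100001' = 0000000001000100001 (19 bits)


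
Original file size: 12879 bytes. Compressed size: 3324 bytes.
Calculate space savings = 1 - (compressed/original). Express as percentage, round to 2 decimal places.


ratio = compressed/original = 3324/12879 = 0.258095
savings = 1 - ratio = 1 - 0.258095 = 0.741905
as a percentage: 0.741905 * 100 = 74.19%

Space savings = 1 - 3324/12879 = 74.19%


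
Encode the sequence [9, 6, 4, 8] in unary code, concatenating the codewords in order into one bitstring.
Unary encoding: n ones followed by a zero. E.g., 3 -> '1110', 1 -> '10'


Encode each number as n ones followed by a terminating 0:
  9 -> 1111111110 (10 bits)
  6 -> 1111110 (7 bits)
  4 -> 11110 (5 bits)
  8 -> 111111110 (9 bits)
Total length = 10 + 7 + 5 + 9 = 31 bits.

Unary([9, 6, 4, 8]) = 1111111110111111011110111111110 (31 bits)


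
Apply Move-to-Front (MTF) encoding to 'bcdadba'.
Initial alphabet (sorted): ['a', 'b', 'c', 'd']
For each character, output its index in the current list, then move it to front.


MTF encoding:
'b': index 1 in ['a', 'b', 'c', 'd'] -> ['b', 'a', 'c', 'd']
'c': index 2 in ['b', 'a', 'c', 'd'] -> ['c', 'b', 'a', 'd']
'd': index 3 in ['c', 'b', 'a', 'd'] -> ['d', 'c', 'b', 'a']
'a': index 3 in ['d', 'c', 'b', 'a'] -> ['a', 'd', 'c', 'b']
'd': index 1 in ['a', 'd', 'c', 'b'] -> ['d', 'a', 'c', 'b']
'b': index 3 in ['d', 'a', 'c', 'b'] -> ['b', 'd', 'a', 'c']
'a': index 2 in ['b', 'd', 'a', 'c'] -> ['a', 'b', 'd', 'c']


Output: [1, 2, 3, 3, 1, 3, 2]


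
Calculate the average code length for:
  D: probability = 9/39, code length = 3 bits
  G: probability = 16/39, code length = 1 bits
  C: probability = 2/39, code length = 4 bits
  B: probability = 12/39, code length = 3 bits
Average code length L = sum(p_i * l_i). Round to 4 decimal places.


Weighted contributions p_i * l_i:
  D: (9/39) * 3 = 27/39
  G: (16/39) * 1 = 16/39
  C: (2/39) * 4 = 8/39
  B: (12/39) * 3 = 36/39
Sum = (27 + 16 + 8 + 36)/39 = 87/39

L = 87/39 = 2.2308 bits/symbol


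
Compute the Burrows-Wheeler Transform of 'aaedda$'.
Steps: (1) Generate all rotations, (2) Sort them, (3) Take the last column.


Rotations (sorted):
  0: $aaedda -> last char: a
  1: a$aaedd -> last char: d
  2: aaedda$ -> last char: $
  3: aedda$a -> last char: a
  4: da$aaed -> last char: d
  5: dda$aae -> last char: e
  6: edda$aa -> last char: a


BWT = ad$adea


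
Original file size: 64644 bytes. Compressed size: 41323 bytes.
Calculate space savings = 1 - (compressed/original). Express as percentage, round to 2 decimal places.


ratio = compressed/original = 41323/64644 = 0.63924
savings = 1 - ratio = 1 - 0.63924 = 0.36076
as a percentage: 0.36076 * 100 = 36.08%

Space savings = 1 - 41323/64644 = 36.08%


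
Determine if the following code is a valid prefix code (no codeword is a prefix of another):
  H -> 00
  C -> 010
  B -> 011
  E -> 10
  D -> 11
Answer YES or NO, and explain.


Checking each pair (does one codeword prefix another?):
  H='00' vs C='010': no prefix
  H='00' vs B='011': no prefix
  H='00' vs E='10': no prefix
  H='00' vs D='11': no prefix
  C='010' vs H='00': no prefix
  C='010' vs B='011': no prefix
  C='010' vs E='10': no prefix
  C='010' vs D='11': no prefix
  B='011' vs H='00': no prefix
  B='011' vs C='010': no prefix
  B='011' vs E='10': no prefix
  B='011' vs D='11': no prefix
  E='10' vs H='00': no prefix
  E='10' vs C='010': no prefix
  E='10' vs B='011': no prefix
  E='10' vs D='11': no prefix
  D='11' vs H='00': no prefix
  D='11' vs C='010': no prefix
  D='11' vs B='011': no prefix
  D='11' vs E='10': no prefix
No violation found over all pairs.

YES -- this is a valid prefix code. No codeword is a prefix of any other codeword.


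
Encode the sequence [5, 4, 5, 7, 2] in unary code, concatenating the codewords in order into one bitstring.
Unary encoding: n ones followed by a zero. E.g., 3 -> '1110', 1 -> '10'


Encode each number as n ones followed by a terminating 0:
  5 -> 111110 (6 bits)
  4 -> 11110 (5 bits)
  5 -> 111110 (6 bits)
  7 -> 11111110 (8 bits)
  2 -> 110 (3 bits)
Total length = 6 + 5 + 6 + 8 + 3 = 28 bits.

Unary([5, 4, 5, 7, 2]) = 1111101111011111011111110110 (28 bits)


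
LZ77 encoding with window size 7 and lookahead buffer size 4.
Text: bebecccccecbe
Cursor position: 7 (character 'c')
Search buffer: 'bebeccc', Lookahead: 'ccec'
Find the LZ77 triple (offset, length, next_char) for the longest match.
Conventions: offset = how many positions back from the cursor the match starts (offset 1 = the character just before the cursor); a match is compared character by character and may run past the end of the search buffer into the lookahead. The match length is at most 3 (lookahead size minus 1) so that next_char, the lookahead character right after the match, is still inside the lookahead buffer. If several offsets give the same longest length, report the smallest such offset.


Try each offset into the search buffer:
  offset=1 (pos 6, char 'c'): match length 2
  offset=2 (pos 5, char 'c'): match length 2
  offset=3 (pos 4, char 'c'): match length 2
  offset=4 (pos 3, char 'e'): match length 0
  offset=5 (pos 2, char 'b'): match length 0
  offset=6 (pos 1, char 'e'): match length 0
  offset=7 (pos 0, char 'b'): match length 0
Longest match has length 2, found at offsets 1, 2, 3; take the smallest, offset 1.
next_char = character at position 7 + 2 = 9 -> 'e'

Best match: offset=1, length=2 (matching 'cc' starting at position 6)
LZ77 triple: (1, 2, 'e')


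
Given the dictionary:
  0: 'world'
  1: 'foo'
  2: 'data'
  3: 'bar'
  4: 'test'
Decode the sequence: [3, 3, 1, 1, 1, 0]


Look up each index in the dictionary:
  3 -> 'bar'
  3 -> 'bar'
  1 -> 'foo'
  1 -> 'foo'
  1 -> 'foo'
  0 -> 'world'

Decoded: "bar bar foo foo foo world"


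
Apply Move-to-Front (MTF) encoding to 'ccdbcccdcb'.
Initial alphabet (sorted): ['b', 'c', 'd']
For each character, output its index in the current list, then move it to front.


MTF encoding:
'c': index 1 in ['b', 'c', 'd'] -> ['c', 'b', 'd']
'c': index 0 in ['c', 'b', 'd'] -> ['c', 'b', 'd']
'd': index 2 in ['c', 'b', 'd'] -> ['d', 'c', 'b']
'b': index 2 in ['d', 'c', 'b'] -> ['b', 'd', 'c']
'c': index 2 in ['b', 'd', 'c'] -> ['c', 'b', 'd']
'c': index 0 in ['c', 'b', 'd'] -> ['c', 'b', 'd']
'c': index 0 in ['c', 'b', 'd'] -> ['c', 'b', 'd']
'd': index 2 in ['c', 'b', 'd'] -> ['d', 'c', 'b']
'c': index 1 in ['d', 'c', 'b'] -> ['c', 'd', 'b']
'b': index 2 in ['c', 'd', 'b'] -> ['b', 'c', 'd']


Output: [1, 0, 2, 2, 2, 0, 0, 2, 1, 2]


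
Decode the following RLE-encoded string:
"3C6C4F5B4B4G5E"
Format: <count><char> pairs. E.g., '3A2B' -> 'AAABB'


Expanding each <count><char> pair:
  3C -> 'CCC'
  6C -> 'CCCCCC'
  4F -> 'FFFF'
  5B -> 'BBBBB'
  4B -> 'BBBB'
  4G -> 'GGGG'
  5E -> 'EEEEE'

Decoded = CCCCCCCCCFFFFBBBBBBBBBGGGGEEEEE


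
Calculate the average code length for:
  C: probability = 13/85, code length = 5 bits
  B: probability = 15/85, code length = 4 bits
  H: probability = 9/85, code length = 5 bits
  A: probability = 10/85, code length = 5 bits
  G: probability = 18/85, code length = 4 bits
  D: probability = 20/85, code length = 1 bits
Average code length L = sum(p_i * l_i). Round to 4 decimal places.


Weighted contributions p_i * l_i:
  C: (13/85) * 5 = 65/85
  B: (15/85) * 4 = 60/85
  H: (9/85) * 5 = 45/85
  A: (10/85) * 5 = 50/85
  G: (18/85) * 4 = 72/85
  D: (20/85) * 1 = 20/85
Sum = (65 + 60 + 45 + 50 + 72 + 20)/85 = 312/85

L = 312/85 = 3.6706 bits/symbol
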